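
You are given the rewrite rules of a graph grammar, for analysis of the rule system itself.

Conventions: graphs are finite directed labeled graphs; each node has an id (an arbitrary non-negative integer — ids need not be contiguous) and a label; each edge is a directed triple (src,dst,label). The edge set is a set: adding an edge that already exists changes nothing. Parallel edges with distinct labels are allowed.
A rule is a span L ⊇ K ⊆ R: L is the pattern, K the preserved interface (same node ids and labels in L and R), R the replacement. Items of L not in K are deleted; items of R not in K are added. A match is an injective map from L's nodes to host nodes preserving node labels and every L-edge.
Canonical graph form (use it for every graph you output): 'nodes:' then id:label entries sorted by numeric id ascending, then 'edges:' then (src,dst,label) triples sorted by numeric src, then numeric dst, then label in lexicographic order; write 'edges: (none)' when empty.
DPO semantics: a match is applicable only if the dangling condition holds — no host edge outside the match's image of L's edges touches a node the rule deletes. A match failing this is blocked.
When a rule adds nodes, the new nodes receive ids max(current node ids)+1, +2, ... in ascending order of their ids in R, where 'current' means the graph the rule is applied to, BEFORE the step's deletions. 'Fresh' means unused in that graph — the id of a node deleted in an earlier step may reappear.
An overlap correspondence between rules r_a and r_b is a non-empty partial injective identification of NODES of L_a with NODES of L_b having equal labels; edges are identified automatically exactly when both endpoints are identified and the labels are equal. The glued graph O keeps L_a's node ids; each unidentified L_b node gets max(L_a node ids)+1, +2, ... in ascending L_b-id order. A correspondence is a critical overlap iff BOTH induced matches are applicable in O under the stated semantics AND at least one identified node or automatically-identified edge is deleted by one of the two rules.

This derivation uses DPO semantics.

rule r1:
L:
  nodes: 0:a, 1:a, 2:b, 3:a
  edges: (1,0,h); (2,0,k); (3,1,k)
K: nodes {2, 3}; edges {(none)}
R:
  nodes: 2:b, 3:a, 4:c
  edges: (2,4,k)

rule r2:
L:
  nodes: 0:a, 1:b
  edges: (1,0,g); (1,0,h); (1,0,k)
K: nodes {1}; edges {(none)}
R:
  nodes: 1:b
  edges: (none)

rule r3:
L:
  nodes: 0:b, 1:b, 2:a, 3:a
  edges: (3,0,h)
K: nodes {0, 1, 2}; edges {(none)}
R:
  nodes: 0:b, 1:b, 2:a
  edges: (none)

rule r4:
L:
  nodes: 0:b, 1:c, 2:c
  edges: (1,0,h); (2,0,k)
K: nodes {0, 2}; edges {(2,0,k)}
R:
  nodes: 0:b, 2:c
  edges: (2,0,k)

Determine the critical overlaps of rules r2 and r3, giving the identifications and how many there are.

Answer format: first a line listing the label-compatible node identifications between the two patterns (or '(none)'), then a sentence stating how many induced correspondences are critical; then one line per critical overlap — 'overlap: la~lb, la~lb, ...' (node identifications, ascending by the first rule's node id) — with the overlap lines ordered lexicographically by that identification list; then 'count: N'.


label-compatible node identifications between L(r2) and L(r3): 0~2, 0~3, 1~0, 1~1
3 of the induced correspondences are critical overlaps of r2 and r3.
overlap: 0~2
overlap: 0~2, 1~0
overlap: 0~2, 1~1
count: 3


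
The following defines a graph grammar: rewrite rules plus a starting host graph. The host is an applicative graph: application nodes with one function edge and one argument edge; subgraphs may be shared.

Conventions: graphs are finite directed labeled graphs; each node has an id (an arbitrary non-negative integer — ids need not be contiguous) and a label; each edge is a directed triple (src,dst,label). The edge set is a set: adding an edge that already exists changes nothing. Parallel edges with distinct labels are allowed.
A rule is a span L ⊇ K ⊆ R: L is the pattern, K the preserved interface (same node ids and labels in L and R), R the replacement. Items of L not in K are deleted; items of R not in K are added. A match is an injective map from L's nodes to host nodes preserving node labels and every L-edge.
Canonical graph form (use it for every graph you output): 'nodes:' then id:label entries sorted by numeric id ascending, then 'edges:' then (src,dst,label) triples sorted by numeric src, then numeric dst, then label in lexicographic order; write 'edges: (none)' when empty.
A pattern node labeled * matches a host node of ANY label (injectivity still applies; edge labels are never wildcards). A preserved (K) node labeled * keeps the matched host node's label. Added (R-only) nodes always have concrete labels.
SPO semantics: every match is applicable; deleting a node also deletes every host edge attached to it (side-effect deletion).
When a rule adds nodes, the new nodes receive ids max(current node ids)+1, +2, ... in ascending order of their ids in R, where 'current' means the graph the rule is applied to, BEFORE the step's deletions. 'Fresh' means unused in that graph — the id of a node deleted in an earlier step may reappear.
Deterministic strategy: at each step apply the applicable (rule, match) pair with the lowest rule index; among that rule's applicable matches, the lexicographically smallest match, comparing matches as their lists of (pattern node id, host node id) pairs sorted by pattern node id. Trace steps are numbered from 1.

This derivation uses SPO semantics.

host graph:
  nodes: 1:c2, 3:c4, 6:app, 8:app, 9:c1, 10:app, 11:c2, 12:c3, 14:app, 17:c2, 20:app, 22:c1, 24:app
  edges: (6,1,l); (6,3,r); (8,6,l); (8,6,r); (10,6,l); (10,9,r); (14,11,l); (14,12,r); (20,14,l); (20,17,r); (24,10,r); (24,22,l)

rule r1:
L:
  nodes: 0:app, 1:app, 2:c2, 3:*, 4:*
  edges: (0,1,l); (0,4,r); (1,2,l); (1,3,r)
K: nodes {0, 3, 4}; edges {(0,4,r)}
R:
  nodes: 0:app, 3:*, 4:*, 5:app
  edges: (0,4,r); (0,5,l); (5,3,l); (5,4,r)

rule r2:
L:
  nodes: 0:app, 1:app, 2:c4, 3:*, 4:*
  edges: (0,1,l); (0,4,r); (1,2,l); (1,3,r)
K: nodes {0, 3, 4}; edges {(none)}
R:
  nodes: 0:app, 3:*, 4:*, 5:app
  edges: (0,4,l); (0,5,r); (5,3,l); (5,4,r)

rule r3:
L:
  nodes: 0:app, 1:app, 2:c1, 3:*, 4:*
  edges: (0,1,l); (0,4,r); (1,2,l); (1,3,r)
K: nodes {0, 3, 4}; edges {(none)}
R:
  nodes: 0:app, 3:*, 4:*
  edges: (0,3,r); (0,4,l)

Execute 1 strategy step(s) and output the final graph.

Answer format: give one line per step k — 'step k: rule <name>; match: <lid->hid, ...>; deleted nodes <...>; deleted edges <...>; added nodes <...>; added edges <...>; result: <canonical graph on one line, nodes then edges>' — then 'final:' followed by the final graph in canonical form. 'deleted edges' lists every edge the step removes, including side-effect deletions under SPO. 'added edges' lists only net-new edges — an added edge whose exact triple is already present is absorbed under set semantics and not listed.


step 1: rule r1; match: 0->10, 1->6, 2->1, 3->3, 4->9; deleted nodes 1, 6; deleted edges (6,1,l); (6,3,r); (8,6,l); (8,6,r); (10,6,l); added nodes 25; added edges (10,25,l); (25,3,l); (25,9,r); result: nodes: 3:c4, 8:app, 9:c1, 10:app, 11:c2, 12:c3, 14:app, 17:c2, 20:app, 22:c1, 24:app, 25:app edges: (10,9,r); (10,25,l); (14,11,l); (14,12,r); (20,14,l); (20,17,r); (24,10,r); (24,22,l); (25,3,l); (25,9,r)
final:
nodes: 3:c4, 8:app, 9:c1, 10:app, 11:c2, 12:c3, 14:app, 17:c2, 20:app, 22:c1, 24:app, 25:app
edges: (10,9,r); (10,25,l); (14,11,l); (14,12,r); (20,14,l); (20,17,r); (24,10,r); (24,22,l); (25,3,l); (25,9,r)


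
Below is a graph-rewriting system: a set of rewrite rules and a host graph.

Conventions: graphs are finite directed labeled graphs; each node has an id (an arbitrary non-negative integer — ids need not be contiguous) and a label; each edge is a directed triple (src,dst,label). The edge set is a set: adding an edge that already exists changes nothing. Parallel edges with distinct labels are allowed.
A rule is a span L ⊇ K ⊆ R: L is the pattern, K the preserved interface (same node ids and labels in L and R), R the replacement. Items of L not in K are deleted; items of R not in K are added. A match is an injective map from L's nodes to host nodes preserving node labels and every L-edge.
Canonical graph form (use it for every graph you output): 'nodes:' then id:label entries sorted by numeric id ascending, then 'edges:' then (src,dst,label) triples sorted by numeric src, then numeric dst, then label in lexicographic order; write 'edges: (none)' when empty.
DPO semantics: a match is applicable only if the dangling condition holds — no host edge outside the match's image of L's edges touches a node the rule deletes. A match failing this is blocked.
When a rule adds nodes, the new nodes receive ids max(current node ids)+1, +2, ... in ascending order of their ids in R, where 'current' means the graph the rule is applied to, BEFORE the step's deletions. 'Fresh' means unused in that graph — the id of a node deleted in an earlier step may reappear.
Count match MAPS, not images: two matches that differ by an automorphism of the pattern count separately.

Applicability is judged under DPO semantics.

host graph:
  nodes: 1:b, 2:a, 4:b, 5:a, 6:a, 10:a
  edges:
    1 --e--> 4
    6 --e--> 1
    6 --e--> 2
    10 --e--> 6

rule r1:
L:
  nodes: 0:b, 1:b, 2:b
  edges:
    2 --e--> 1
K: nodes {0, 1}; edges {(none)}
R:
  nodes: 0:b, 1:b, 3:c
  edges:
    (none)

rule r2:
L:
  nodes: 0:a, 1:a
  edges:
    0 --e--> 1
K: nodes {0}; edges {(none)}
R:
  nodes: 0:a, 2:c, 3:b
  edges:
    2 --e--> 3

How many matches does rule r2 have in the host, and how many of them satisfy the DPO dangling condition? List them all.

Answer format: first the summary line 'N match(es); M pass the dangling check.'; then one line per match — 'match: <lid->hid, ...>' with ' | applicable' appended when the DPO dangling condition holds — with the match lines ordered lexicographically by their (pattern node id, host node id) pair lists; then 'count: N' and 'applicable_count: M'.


2 match(es); 1 pass the dangling check.
match: 0->6, 1->2 | applicable
match: 0->10, 1->6
count: 2
applicable_count: 1


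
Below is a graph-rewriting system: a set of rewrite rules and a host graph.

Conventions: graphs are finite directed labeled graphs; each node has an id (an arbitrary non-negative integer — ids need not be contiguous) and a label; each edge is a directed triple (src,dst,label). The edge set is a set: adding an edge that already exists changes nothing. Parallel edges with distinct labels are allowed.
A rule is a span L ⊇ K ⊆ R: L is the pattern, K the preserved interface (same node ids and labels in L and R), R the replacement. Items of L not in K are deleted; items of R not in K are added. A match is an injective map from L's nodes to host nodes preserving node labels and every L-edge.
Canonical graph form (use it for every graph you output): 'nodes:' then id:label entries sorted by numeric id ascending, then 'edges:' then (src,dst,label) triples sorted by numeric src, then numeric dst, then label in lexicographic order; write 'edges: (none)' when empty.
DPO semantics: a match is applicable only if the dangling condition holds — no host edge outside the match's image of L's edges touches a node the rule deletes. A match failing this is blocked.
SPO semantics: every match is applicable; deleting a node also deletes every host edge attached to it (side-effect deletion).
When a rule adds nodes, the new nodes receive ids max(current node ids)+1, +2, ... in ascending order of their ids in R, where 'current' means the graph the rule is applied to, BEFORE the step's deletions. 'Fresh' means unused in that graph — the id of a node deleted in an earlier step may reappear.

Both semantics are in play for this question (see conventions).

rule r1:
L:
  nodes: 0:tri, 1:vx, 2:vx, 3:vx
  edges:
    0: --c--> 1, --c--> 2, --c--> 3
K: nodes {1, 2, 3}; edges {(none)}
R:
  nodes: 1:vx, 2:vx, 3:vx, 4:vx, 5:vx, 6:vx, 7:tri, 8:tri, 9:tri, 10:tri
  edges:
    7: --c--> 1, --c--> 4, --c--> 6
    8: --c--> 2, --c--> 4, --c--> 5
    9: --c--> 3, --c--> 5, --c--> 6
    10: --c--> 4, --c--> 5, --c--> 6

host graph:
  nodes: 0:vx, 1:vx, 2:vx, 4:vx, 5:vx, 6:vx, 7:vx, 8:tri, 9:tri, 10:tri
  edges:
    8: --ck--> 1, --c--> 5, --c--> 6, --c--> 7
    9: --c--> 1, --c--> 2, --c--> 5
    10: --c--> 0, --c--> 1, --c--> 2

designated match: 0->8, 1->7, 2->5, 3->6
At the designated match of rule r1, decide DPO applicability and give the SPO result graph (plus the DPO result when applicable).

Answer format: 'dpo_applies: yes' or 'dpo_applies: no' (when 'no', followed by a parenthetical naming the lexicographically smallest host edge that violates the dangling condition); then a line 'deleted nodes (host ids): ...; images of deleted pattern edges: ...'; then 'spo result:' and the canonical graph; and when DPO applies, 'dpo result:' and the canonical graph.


dpo_applies: no
(the rule deletes node 8, which keeps host edge (8,1,ck) outside the match image — the dangling condition fails, DPO blocks; SPO proceeds and side-deletes such edges)
deleted nodes (host ids): 8; images of deleted pattern edges: (8,5,c); (8,6,c); (8,7,c)
spo result:
nodes: 0:vx, 1:vx, 2:vx, 4:vx, 5:vx, 6:vx, 7:vx, 9:tri, 10:tri, 11:vx, 12:vx, 13:vx, 14:tri, 15:tri, 16:tri, 17:tri
edges: (9,1,c); (9,2,c); (9,5,c); (10,0,c); (10,1,c); (10,2,c); (14,7,c); (14,11,c); (14,13,c); (15,5,c); (15,11,c); (15,12,c); (16,6,c); (16,12,c); (16,13,c); (17,11,c); (17,12,c); (17,13,c)


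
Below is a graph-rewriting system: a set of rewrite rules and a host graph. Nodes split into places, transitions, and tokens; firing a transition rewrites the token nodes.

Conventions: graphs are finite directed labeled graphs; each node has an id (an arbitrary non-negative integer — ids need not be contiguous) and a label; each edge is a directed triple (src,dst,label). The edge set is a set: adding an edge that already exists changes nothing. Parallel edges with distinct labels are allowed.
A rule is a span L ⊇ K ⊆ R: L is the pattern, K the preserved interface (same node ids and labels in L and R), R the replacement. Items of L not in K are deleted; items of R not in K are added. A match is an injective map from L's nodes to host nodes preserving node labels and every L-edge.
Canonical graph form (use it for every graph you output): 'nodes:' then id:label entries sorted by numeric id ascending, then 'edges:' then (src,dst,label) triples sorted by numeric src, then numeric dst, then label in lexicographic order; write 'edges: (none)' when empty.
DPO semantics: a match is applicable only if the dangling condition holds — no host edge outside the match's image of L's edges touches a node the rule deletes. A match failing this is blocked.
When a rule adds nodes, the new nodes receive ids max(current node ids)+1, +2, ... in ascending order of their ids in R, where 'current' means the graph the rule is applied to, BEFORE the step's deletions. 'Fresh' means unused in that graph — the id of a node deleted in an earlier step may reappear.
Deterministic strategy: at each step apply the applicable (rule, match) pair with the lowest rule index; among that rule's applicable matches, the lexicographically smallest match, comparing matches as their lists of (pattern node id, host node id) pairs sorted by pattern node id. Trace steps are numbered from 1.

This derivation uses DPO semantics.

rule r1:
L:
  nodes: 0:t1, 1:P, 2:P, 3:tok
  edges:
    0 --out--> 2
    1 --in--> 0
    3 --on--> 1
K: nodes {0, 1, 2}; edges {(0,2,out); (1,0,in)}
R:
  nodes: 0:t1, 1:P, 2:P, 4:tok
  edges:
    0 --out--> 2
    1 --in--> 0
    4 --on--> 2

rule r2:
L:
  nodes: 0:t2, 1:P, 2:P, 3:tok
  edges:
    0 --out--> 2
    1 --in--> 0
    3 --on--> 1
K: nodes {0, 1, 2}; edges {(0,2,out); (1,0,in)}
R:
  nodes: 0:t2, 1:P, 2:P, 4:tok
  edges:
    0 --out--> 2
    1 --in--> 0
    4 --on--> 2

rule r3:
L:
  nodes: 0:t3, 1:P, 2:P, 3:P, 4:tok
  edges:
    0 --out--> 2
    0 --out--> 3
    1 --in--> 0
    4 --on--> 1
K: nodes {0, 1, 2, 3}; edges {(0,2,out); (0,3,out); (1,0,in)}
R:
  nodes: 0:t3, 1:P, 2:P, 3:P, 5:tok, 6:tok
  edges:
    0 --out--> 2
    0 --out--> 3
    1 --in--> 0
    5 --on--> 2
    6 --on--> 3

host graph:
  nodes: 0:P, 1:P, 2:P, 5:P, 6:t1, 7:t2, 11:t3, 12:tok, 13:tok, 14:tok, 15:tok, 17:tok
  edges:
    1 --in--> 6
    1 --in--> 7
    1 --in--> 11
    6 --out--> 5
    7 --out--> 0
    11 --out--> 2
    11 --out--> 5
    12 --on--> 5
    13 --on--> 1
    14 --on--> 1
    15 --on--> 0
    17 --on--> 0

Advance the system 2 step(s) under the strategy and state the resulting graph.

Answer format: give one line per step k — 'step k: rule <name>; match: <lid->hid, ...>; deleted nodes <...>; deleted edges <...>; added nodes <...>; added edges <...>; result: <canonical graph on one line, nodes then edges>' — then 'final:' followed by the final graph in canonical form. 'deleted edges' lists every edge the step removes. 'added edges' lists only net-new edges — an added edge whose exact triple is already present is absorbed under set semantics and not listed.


step 1: rule r1; match: 0->6, 1->1, 2->5, 3->13; deleted nodes 13; deleted edges (13,1,on); added nodes 18; added edges (18,5,on); result: nodes: 0:P, 1:P, 2:P, 5:P, 6:t1, 7:t2, 11:t3, 12:tok, 14:tok, 15:tok, 17:tok, 18:tok edges: (1,6,in); (1,7,in); (1,11,in); (6,5,out); (7,0,out); (11,2,out); (11,5,out); (12,5,on); (14,1,on); (15,0,on); (17,0,on); (18,5,on)
step 2: rule r1; match: 0->6, 1->1, 2->5, 3->14; deleted nodes 14; deleted edges (14,1,on); added nodes 19; added edges (19,5,on); result: nodes: 0:P, 1:P, 2:P, 5:P, 6:t1, 7:t2, 11:t3, 12:tok, 15:tok, 17:tok, 18:tok, 19:tok edges: (1,6,in); (1,7,in); (1,11,in); (6,5,out); (7,0,out); (11,2,out); (11,5,out); (12,5,on); (15,0,on); (17,0,on); (18,5,on); (19,5,on)
final:
nodes: 0:P, 1:P, 2:P, 5:P, 6:t1, 7:t2, 11:t3, 12:tok, 15:tok, 17:tok, 18:tok, 19:tok
edges: (1,6,in); (1,7,in); (1,11,in); (6,5,out); (7,0,out); (11,2,out); (11,5,out); (12,5,on); (15,0,on); (17,0,on); (18,5,on); (19,5,on)


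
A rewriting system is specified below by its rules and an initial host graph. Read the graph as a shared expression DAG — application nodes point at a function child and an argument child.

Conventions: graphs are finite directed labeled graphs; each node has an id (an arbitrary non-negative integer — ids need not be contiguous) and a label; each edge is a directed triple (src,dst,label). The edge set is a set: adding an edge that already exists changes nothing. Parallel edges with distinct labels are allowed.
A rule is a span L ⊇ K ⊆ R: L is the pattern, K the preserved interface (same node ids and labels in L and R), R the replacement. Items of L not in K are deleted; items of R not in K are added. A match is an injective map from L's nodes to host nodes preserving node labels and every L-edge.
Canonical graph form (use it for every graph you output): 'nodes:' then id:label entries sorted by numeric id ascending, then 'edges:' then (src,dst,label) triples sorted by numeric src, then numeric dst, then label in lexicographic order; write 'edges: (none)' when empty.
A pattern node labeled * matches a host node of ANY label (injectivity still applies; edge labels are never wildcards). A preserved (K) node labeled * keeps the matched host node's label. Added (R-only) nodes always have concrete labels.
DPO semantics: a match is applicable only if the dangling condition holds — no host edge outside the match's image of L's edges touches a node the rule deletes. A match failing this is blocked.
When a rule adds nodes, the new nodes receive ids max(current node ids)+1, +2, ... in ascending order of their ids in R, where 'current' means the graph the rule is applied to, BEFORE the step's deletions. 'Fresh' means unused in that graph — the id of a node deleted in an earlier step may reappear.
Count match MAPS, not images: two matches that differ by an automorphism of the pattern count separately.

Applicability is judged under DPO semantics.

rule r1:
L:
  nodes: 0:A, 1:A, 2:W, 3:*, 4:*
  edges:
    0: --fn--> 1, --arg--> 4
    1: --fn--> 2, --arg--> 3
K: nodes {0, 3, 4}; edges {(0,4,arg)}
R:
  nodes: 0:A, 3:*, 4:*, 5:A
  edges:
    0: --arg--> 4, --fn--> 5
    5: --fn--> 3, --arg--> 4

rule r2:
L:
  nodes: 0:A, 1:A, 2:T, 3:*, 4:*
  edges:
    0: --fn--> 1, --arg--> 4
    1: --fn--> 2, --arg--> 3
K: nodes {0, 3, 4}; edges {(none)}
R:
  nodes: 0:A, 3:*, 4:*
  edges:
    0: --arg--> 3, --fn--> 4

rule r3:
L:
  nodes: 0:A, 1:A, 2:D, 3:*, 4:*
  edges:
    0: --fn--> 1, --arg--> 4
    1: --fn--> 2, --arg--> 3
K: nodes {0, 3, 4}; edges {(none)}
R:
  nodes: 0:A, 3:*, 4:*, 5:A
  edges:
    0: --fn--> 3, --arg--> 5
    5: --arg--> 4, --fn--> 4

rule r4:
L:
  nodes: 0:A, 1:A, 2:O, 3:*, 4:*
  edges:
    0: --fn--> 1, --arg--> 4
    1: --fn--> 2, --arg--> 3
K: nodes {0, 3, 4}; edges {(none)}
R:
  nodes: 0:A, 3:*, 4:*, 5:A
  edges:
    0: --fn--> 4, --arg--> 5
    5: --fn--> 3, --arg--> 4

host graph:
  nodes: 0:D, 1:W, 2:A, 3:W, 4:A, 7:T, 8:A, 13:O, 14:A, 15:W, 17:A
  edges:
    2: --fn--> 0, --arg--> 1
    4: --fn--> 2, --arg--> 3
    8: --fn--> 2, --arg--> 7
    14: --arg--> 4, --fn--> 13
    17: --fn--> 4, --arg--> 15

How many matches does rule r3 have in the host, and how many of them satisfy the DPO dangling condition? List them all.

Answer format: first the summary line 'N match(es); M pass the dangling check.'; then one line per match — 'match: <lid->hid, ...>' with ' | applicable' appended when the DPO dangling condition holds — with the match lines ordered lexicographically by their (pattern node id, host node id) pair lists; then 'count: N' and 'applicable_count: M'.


2 match(es); 0 pass the dangling check.
match: 0->4, 1->2, 2->0, 3->1, 4->3
match: 0->8, 1->2, 2->0, 3->1, 4->7
count: 2
applicable_count: 0


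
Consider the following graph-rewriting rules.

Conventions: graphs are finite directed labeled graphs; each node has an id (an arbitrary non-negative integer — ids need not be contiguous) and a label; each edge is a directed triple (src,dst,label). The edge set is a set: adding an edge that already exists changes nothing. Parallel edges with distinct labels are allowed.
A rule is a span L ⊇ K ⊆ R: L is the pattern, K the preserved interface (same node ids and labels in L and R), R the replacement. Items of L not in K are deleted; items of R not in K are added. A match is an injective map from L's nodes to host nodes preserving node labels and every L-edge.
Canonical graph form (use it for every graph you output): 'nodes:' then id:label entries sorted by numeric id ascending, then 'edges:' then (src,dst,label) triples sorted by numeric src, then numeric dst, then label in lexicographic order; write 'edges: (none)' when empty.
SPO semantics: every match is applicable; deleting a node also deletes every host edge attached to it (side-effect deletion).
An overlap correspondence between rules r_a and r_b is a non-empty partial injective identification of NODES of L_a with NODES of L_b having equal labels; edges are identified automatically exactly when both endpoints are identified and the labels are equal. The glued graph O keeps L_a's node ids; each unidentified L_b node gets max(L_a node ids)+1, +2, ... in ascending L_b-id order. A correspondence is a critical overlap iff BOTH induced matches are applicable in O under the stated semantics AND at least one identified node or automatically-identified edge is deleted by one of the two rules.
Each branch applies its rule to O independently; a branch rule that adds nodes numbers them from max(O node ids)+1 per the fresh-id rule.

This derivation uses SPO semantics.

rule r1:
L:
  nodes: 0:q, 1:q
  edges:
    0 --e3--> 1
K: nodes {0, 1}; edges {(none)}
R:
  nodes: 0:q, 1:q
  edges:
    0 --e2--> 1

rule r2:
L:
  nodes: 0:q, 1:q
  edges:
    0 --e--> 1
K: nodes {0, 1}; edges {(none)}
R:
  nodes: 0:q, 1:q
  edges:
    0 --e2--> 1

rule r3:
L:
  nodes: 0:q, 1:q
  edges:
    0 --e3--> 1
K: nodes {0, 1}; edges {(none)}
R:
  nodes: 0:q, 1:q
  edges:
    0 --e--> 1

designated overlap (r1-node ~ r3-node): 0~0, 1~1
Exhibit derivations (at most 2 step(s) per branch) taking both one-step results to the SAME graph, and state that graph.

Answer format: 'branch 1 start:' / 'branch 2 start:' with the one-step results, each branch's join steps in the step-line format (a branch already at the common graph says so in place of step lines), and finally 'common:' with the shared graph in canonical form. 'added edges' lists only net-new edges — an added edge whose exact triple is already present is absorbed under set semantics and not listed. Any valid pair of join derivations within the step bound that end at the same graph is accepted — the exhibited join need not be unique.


branch 1 start:
nodes: 0:q, 1:q
edges: (0,1,e2)
branch 2 start:
nodes: 0:q, 1:q
edges: (0,1,e)
branch 1: already at the common graph (0 steps)
branch 2 step 1: rule r2; match: 0->0, 1->1; deleted nodes (none); deleted edges (0,1,e); added nodes (none); added edges (0,1,e2); result: nodes: 0:q, 1:q edges: (0,1,e2)
common:
nodes: 0:q, 1:q
edges: (0,1,e2)


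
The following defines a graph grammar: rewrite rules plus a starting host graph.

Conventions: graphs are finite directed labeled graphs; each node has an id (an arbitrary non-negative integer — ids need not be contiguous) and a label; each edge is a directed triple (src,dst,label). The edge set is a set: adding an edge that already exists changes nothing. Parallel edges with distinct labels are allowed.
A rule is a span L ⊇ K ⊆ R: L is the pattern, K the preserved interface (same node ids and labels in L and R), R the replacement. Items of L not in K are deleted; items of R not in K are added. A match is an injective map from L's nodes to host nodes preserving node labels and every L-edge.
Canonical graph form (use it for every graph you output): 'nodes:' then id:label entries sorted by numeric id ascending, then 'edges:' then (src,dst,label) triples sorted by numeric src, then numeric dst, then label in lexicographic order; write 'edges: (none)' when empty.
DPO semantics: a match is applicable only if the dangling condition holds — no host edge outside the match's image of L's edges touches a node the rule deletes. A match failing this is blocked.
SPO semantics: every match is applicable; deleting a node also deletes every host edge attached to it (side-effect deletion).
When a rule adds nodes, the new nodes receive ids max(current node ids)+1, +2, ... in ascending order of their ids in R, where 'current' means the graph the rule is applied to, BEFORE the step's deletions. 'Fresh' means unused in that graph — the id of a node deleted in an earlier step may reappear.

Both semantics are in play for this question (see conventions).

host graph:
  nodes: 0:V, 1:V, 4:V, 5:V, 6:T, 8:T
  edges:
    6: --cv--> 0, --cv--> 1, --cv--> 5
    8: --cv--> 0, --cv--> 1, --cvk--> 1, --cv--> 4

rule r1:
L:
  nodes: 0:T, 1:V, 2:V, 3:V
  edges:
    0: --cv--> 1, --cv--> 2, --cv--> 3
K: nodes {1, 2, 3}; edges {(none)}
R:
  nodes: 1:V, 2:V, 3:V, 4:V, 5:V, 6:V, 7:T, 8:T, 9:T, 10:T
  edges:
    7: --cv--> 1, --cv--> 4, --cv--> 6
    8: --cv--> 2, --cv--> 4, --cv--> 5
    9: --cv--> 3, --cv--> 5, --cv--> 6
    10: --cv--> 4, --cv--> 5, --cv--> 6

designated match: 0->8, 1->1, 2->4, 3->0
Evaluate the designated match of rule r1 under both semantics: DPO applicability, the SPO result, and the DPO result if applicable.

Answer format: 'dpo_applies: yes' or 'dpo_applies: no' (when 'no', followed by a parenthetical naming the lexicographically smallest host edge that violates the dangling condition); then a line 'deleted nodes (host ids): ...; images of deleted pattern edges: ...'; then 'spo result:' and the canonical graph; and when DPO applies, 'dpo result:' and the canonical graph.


dpo_applies: no
(the rule deletes node 8, which keeps host edge (8,1,cvk) outside the match image — the dangling condition fails, DPO blocks; SPO proceeds and side-deletes such edges)
deleted nodes (host ids): 8; images of deleted pattern edges: (8,0,cv); (8,1,cv); (8,4,cv)
spo result:
nodes: 0:V, 1:V, 4:V, 5:V, 6:T, 9:V, 10:V, 11:V, 12:T, 13:T, 14:T, 15:T
edges: (6,0,cv); (6,1,cv); (6,5,cv); (12,1,cv); (12,9,cv); (12,11,cv); (13,4,cv); (13,9,cv); (13,10,cv); (14,0,cv); (14,10,cv); (14,11,cv); (15,9,cv); (15,10,cv); (15,11,cv)


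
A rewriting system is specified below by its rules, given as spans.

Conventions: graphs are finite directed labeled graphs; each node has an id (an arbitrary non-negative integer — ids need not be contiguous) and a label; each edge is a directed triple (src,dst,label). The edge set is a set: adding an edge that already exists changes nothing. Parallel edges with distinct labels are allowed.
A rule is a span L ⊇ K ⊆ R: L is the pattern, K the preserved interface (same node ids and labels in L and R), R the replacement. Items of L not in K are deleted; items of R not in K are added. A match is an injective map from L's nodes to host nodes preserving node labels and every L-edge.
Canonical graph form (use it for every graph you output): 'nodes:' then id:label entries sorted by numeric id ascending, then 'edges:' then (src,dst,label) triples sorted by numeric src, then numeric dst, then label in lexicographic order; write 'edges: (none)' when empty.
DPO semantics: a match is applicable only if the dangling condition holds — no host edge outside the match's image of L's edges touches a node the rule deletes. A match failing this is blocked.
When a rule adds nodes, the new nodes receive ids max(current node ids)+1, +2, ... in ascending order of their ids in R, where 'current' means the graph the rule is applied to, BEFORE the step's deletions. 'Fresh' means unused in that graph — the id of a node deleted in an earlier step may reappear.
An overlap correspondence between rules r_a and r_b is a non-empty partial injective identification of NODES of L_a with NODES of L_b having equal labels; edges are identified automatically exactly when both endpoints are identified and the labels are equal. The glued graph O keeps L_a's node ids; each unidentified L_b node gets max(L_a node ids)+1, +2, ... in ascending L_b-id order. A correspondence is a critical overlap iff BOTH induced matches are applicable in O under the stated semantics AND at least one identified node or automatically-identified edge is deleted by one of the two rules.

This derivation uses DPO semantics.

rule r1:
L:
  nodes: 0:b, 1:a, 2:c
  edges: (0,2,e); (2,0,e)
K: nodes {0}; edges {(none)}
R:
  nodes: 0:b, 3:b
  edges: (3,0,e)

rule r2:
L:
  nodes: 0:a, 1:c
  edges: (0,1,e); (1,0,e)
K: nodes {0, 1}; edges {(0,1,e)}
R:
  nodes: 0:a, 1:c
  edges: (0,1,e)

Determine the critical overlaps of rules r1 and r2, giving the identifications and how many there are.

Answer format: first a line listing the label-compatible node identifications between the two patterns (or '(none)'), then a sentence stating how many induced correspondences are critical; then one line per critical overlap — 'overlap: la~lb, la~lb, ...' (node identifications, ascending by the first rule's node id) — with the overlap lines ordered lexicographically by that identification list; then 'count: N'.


label-compatible node identifications between L(r1) and L(r2): 1~0, 2~1
0 of the induced correspondences are critical overlaps of r1 and r2.
count: 0


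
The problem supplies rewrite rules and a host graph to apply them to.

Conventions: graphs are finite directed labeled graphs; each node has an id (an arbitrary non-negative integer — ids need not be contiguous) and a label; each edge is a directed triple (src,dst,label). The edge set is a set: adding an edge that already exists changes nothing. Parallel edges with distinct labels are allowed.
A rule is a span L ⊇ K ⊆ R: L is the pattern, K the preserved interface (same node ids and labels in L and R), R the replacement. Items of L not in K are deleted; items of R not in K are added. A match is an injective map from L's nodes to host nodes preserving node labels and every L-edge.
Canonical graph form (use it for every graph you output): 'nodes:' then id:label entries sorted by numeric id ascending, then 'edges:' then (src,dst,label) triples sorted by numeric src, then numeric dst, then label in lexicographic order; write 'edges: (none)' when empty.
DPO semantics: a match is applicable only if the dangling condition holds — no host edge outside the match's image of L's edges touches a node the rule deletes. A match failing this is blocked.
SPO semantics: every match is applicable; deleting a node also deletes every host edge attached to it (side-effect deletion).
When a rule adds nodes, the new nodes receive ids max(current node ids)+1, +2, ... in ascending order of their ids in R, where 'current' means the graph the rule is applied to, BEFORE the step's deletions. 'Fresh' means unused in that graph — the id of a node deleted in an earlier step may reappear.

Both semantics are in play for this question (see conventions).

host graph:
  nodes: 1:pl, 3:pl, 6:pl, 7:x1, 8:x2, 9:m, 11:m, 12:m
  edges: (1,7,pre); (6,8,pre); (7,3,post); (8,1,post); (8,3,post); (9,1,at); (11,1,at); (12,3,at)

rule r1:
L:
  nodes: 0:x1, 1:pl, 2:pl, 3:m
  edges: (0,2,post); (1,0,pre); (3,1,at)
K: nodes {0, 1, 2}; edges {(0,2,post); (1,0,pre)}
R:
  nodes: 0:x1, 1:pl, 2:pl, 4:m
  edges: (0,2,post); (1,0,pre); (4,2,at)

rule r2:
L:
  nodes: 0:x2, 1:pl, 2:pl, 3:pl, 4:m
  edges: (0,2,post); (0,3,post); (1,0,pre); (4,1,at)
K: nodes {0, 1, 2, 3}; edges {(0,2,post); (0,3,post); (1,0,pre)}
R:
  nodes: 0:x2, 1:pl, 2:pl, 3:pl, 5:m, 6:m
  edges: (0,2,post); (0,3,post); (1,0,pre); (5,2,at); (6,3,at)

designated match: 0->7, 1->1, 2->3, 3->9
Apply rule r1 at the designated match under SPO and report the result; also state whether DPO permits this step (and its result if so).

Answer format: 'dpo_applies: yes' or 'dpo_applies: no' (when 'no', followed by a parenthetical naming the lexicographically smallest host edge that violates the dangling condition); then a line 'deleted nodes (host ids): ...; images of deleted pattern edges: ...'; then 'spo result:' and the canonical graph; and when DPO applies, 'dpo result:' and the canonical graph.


dpo_applies: yes
deleted nodes (host ids): 9; images of deleted pattern edges: (9,1,at)
spo result:
nodes: 1:pl, 3:pl, 6:pl, 7:x1, 8:x2, 11:m, 12:m, 13:m
edges: (1,7,pre); (6,8,pre); (7,3,post); (8,1,post); (8,3,post); (11,1,at); (12,3,at); (13,3,at)
dpo result:
nodes: 1:pl, 3:pl, 6:pl, 7:x1, 8:x2, 11:m, 12:m, 13:m
edges: (1,7,pre); (6,8,pre); (7,3,post); (8,1,post); (8,3,post); (11,1,at); (12,3,at); (13,3,at)


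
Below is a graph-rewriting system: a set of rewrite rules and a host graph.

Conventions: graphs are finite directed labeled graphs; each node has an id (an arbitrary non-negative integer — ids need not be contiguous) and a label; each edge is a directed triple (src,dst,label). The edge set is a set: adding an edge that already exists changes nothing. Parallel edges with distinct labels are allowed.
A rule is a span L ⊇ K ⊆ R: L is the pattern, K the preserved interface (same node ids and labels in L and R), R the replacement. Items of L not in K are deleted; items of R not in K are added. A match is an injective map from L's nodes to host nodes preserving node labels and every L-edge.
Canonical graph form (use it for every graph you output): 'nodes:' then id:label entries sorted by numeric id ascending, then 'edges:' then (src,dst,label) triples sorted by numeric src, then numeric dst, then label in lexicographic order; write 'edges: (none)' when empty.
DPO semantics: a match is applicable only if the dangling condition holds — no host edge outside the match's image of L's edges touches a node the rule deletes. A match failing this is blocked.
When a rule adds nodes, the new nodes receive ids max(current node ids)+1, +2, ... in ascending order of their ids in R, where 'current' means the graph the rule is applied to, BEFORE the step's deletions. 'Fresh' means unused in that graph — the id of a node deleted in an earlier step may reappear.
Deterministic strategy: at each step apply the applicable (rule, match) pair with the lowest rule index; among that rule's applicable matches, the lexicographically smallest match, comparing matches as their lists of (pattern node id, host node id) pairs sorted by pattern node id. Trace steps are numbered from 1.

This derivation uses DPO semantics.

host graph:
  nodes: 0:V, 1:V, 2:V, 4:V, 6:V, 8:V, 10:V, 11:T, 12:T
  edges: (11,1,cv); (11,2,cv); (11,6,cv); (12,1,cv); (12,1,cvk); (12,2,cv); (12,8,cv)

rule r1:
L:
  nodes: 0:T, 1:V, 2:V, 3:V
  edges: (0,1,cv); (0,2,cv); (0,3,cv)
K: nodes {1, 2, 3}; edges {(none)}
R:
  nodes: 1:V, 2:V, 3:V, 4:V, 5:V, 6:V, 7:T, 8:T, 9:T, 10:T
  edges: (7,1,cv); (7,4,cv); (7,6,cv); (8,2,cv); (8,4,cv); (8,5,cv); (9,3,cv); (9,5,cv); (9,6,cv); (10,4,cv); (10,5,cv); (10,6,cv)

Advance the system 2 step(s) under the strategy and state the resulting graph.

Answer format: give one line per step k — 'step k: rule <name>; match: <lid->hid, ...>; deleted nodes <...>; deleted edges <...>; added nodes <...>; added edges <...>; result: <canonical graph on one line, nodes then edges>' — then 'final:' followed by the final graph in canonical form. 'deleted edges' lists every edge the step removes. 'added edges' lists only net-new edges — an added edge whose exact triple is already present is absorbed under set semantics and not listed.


step 1: rule r1; match: 0->11, 1->1, 2->2, 3->6; deleted nodes 11; deleted edges (11,1,cv); (11,2,cv); (11,6,cv); added nodes 13, 14, 15, 16, 17, 18, 19; added edges (16,1,cv); (16,13,cv); (16,15,cv); (17,2,cv); (17,13,cv); (17,14,cv); (18,6,cv); (18,14,cv); (18,15,cv); (19,13,cv); (19,14,cv); (19,15,cv); result: nodes: 0:V, 1:V, 2:V, 4:V, 6:V, 8:V, 10:V, 12:T, 13:V, 14:V, 15:V, 16:T, 17:T, 18:T, 19:T edges: (12,1,cv); (12,1,cvk); (12,2,cv); (12,8,cv); (16,1,cv); (16,13,cv); (16,15,cv); (17,2,cv); (17,13,cv); (17,14,cv); (18,6,cv); (18,14,cv); (18,15,cv); (19,13,cv); (19,14,cv); (19,15,cv)
step 2: rule r1; match: 0->16, 1->1, 2->13, 3->15; deleted nodes 16; deleted edges (16,1,cv); (16,13,cv); (16,15,cv); added nodes 20, 21, 22, 23, 24, 25, 26; added edges (23,1,cv); (23,20,cv); (23,22,cv); (24,13,cv); (24,20,cv); (24,21,cv); (25,15,cv); (25,21,cv); (25,22,cv); (26,20,cv); (26,21,cv); (26,22,cv); result: nodes: 0:V, 1:V, 2:V, 4:V, 6:V, 8:V, 10:V, 12:T, 13:V, 14:V, 15:V, 17:T, 18:T, 19:T, 20:V, 21:V, 22:V, 23:T, 24:T, 25:T, 26:T edges: (12,1,cv); (12,1,cvk); (12,2,cv); (12,8,cv); (17,2,cv); (17,13,cv); (17,14,cv); (18,6,cv); (18,14,cv); (18,15,cv); (19,13,cv); (19,14,cv); (19,15,cv); (23,1,cv); (23,20,cv); (23,22,cv); (24,13,cv); (24,20,cv); (24,21,cv); (25,15,cv); (25,21,cv); (25,22,cv); (26,20,cv); (26,21,cv); (26,22,cv)
final:
nodes: 0:V, 1:V, 2:V, 4:V, 6:V, 8:V, 10:V, 12:T, 13:V, 14:V, 15:V, 17:T, 18:T, 19:T, 20:V, 21:V, 22:V, 23:T, 24:T, 25:T, 26:T
edges: (12,1,cv); (12,1,cvk); (12,2,cv); (12,8,cv); (17,2,cv); (17,13,cv); (17,14,cv); (18,6,cv); (18,14,cv); (18,15,cv); (19,13,cv); (19,14,cv); (19,15,cv); (23,1,cv); (23,20,cv); (23,22,cv); (24,13,cv); (24,20,cv); (24,21,cv); (25,15,cv); (25,21,cv); (25,22,cv); (26,20,cv); (26,21,cv); (26,22,cv)


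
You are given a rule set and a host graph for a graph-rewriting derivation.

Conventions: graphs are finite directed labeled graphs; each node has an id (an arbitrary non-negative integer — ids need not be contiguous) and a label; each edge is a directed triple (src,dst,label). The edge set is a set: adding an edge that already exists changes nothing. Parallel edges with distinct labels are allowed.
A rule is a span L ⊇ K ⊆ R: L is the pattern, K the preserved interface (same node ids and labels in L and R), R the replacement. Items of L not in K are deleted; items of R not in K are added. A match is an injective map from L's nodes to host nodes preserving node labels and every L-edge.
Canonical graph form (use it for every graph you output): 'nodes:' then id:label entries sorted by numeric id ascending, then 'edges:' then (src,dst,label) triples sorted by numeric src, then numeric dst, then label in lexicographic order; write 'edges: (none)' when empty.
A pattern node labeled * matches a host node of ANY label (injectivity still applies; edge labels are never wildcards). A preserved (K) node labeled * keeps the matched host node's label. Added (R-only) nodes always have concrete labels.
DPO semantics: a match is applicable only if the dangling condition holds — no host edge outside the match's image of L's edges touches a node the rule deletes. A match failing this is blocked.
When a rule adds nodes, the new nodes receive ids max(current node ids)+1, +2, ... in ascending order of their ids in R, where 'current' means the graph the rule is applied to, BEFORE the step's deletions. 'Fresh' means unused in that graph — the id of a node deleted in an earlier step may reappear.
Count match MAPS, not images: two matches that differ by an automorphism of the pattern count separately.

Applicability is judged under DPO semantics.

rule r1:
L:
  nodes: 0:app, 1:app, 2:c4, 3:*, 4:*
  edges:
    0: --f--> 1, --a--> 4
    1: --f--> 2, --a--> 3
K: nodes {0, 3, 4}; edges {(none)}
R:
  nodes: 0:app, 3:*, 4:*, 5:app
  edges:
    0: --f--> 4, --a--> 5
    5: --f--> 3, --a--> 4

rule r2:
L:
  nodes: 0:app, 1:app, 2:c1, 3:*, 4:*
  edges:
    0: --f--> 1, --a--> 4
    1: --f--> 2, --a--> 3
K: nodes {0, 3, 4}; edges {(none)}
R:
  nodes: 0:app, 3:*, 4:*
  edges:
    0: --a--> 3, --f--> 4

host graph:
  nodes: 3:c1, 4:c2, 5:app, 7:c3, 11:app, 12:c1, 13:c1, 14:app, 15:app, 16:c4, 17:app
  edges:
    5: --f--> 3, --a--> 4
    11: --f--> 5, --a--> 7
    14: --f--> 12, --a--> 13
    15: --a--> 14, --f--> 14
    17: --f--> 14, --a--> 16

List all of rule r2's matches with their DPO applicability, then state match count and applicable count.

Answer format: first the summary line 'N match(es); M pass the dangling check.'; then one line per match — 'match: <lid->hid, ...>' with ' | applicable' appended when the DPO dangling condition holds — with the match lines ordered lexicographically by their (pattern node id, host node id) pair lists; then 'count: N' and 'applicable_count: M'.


2 match(es); 1 pass the dangling check.
match: 0->11, 1->5, 2->3, 3->4, 4->7 | applicable
match: 0->17, 1->14, 2->12, 3->13, 4->16
count: 2
applicable_count: 1
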